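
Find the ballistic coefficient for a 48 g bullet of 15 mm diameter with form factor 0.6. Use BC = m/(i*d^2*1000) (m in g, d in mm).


BC = m/(i*d^2*1000) = 48/(0.6 * 15^2 * 1000) = 0.0003556

0.0003556


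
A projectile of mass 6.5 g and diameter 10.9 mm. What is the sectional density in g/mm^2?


SD = m/d^2 = 6.5/10.9^2 = 0.05471 g/mm^2

0.05471 g/mm^2


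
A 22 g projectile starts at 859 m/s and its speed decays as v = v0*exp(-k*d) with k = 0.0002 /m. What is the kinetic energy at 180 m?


v = v0*exp(-k*d) = 859*exp(-0.0002*180) = 828.626 m/s
E = 0.5*m*v^2 = 0.5*0.022*828.626^2 = 7553 J

7553 J


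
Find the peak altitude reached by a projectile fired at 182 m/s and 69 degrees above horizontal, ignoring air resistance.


H = (v0*sin(theta))^2 / (2g) = (182*sin(69°))^2 / (2*9.81) = 1471 m

1471 m


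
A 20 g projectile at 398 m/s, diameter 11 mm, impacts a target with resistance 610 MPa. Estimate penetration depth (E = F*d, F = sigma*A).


A = pi*(d/2)^2 = pi*(11/2)^2 = 95.0332 mm^2
E = 0.5*m*v^2 = 0.5*0.02*398^2 = 1584.04 J
depth = E/(sigma*A) = 1584.04 J / (610 MPa * 95.0332 mm^2) = 1584.04/(610 * 95.0332) m = 0.0273251 m ≈ 27.33 mm

27.33 mm


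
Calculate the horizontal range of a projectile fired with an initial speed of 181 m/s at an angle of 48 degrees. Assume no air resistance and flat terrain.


R = v0^2 * sin(2*theta) / g = 181^2 * sin(2*48°) / 9.81 = 3321 m

3321 m


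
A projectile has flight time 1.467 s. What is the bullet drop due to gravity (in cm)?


drop = 0.5*g*t^2 = 0.5*9.81*1.467^2 = 10.556 m ≈ 1056 cm

1056 cm


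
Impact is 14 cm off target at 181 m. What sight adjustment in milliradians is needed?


1 mrad subtends 1 cm per 10 m of range, so adj = error_cm / (dist_m / 10) = 14 / (181/10) = 0.7735 mrad

0.7735 mrad


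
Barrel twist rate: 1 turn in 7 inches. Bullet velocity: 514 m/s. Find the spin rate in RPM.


twist_m = 7*0.0254 = 0.1778 m
spin = v/twist = 514/0.1778 = 2890.889 rev/s
RPM = spin*60 = 2890.889*60 ≈ 173453 RPM

173453 RPM


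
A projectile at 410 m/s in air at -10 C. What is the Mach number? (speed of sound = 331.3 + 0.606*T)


a = 331.3 + 0.606*(-10) = 325.24 m/s
M = v/a = 410/325.24 = 1.261

1.261


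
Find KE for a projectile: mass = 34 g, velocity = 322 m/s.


E = 0.5*m*v^2 = 0.5*0.034*322^2 = 1763 J

1763 J


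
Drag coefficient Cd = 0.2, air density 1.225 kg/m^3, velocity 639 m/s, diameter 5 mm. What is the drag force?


A = pi*(d/2)^2 = pi*(5/2000)^2 = 1.96350e-05 m^2
Fd = 0.5*Cd*rho*A*v^2 = 0.5*0.2*1.225*1.96350e-05*639^2 = 0.9821 N

0.9821 N


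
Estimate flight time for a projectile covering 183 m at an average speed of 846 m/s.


t = d/v = 183/846 = 0.2163 s

0.2163 s


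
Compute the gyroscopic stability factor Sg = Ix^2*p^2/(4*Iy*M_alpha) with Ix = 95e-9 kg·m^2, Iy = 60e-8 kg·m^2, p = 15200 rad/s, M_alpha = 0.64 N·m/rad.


Sg = Ix^2 * p^2 / (4 * Iy * M_alpha) = (95e-9)^2 * 15200^2 / (4 * 60e-8 * 0.64) = 1.358

1.358


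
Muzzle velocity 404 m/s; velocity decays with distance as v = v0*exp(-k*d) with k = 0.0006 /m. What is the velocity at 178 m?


v = v0*exp(-k*d) = 404*exp(-0.0006*178) = 363.1 m/s

363.1 m/s


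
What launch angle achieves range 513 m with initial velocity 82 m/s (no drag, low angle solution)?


sin(2*theta) = R*g/v0^2 = 513*9.81/82^2 = 0.748443, theta = arcsin(0.748443)/2 = 24.23°

24.23 degrees


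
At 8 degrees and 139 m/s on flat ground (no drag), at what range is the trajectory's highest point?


R = v0^2*sin(2*theta)/g = 139^2*sin(2*8°)/9.81 = 542.874 m
apex_dist = R/2 = 542.874/2 = 271.4 m

271.4 m


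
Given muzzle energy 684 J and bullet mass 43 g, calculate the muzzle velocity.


v = sqrt(2*E/m) = sqrt(2*684/0.043) = 178.4 m/s

178.4 m/s


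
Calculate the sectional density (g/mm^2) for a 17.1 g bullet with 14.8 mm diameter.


SD = m/d^2 = 17.1/14.8^2 = 0.07807 g/mm^2

0.07807 g/mm^2


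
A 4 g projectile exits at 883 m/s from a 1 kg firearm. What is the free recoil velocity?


v_recoil = m_p * v_p / m_gun = 0.004 * 883 / 1 = 3.532 m/s

3.532 m/s


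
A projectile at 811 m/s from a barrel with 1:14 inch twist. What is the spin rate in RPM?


twist_m = 14*0.0254 = 0.3556 m
spin = v/twist = 811/0.3556 = 2280.652 rev/s
RPM = spin*60 = 2280.652*60 ≈ 136839 RPM

136839 RPM


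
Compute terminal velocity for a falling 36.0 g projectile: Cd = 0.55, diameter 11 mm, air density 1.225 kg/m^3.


A = pi*(d/2)^2 = pi*(11/2000)^2 = 9.50332e-05 m^2
vt = sqrt(2mg/(Cd*rho*A)) = sqrt(2*0.036*9.81/(0.55 * 1.225 * 9.50332e-05)) = 105 m/s

105 m/s


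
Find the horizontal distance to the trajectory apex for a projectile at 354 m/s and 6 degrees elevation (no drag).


R = v0^2*sin(2*theta)/g = 354^2*sin(2*6°)/9.81 = 2655.93 m
apex_dist = R/2 = 2655.93/2 = 1328 m

1328 m


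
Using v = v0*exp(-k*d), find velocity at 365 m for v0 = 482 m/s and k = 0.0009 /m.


v = v0*exp(-k*d) = 482*exp(-0.0009*365) = 347 m/s

347 m/s


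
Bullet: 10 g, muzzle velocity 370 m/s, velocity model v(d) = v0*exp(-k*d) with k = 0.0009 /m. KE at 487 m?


v = v0*exp(-k*d) = 370*exp(-0.0009*487) = 238.699 m/s
E = 0.5*m*v^2 = 0.5*0.01*238.699^2 = 284.9 J

284.9 J


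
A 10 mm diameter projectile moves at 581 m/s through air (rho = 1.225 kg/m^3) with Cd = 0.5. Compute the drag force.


A = pi*(d/2)^2 = pi*(10/2000)^2 = 7.85398e-05 m^2
Fd = 0.5*Cd*rho*A*v^2 = 0.5*0.5*1.225*7.85398e-05*581^2 = 8.119 N

8.119 N


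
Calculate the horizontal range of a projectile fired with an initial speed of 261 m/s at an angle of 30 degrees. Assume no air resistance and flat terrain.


R = v0^2 * sin(2*theta) / g = 261^2 * sin(2*30°) / 9.81 = 6014 m

6014 m


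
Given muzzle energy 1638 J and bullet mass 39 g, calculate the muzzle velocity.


v = sqrt(2*E/m) = sqrt(2*1638/0.039) = 289.8 m/s

289.8 m/s


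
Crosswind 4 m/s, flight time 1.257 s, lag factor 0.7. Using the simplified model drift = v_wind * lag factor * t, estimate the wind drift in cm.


drift = v_wind * lag * t = 4 * 0.7 * 1.257 = 3.5196 m ≈ 352 cm

352 cm


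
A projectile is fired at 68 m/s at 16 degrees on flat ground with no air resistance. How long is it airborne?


T = 2*v0*sin(theta)/g = 2*68*sin(16°)/9.81 = 3.821 s

3.821 s


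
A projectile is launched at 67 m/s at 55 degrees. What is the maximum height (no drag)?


H = (v0*sin(theta))^2 / (2g) = (67*sin(55°))^2 / (2*9.81) = 153.5 m

153.5 m


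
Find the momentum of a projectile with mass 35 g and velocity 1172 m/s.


p = m*v = 0.035*1172 = 41.02 kg·m/s

41.02 kg·m/s


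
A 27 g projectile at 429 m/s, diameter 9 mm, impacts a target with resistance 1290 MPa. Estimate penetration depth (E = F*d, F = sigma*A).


A = pi*(d/2)^2 = pi*(9/2)^2 = 63.6173 mm^2
E = 0.5*m*v^2 = 0.5*0.027*429^2 = 2484.55 J
depth = E/(sigma*A) = 2484.55 J / (1290 MPa * 63.6173 mm^2) = 2484.55/(1290 * 63.6173) m = 0.030275 m ≈ 30.27 mm

30.27 mm


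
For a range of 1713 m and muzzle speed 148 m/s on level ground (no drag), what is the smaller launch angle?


sin(2*theta) = R*g/v0^2 = 1713*9.81/148^2 = 0.76719, theta = arcsin(0.76719)/2 = 25.05°

25.05 degrees


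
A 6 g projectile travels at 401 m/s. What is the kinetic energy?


E = 0.5*m*v^2 = 0.5*0.006*401^2 = 482.4 J

482.4 J


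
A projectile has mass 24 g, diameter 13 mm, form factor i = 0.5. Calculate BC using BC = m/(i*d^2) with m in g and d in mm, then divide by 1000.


BC = m/(i*d^2*1000) = 24/(0.5 * 13^2 * 1000) = 0.000284

0.000284


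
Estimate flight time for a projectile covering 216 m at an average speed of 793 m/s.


t = d/v = 216/793 = 0.2724 s

0.2724 s


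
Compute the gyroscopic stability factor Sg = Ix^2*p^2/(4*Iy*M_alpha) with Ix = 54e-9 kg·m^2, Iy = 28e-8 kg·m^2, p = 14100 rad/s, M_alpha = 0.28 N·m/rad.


Sg = Ix^2 * p^2 / (4 * Iy * M_alpha) = (54e-9)^2 * 14100^2 / (4 * 28e-8 * 0.28) = 1.849

1.849


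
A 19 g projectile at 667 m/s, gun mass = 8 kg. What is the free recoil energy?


v_r = m_p*v_p/m_gun = 0.019*667/8 = 1.58413 m/s, E_r = 0.5*m_gun*v_r^2 = 0.5*8*1.58413^2 = 10.04 J

10.04 J


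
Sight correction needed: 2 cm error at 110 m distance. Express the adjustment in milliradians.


1 mrad subtends 1 cm per 10 m of range, so adj = error_cm / (dist_m / 10) = 2 / (110/10) = 0.1818 mrad

0.1818 mrad


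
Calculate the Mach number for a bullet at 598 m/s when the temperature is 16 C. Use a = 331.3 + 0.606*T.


a = 331.3 + 0.606*(16) = 340.996 m/s
M = v/a = 598/340.996 = 1.754

1.754


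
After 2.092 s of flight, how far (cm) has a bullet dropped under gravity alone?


drop = 0.5*g*t^2 = 0.5*9.81*2.092^2 = 21.4666 m ≈ 2147 cm

2147 cm


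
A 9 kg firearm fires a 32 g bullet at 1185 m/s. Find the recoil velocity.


v_recoil = m_p * v_p / m_gun = 0.032 * 1185 / 9 = 4.213 m/s

4.213 m/s


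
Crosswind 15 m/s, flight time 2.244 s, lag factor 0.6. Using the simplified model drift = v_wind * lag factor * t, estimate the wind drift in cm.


drift = v_wind * lag * t = 15 * 0.6 * 2.244 = 20.196 m ≈ 2020 cm

2020 cm


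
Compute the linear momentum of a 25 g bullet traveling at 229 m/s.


p = m*v = 0.025*229 = 5.725 kg·m/s

5.725 kg·m/s


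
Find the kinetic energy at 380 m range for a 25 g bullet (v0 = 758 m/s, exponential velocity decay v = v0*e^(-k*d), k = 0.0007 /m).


v = v0*exp(-k*d) = 758*exp(-0.0007*380) = 580.961 m/s
E = 0.5*m*v^2 = 0.5*0.025*580.961^2 = 4219 J

4219 J


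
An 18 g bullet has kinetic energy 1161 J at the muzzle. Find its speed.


v = sqrt(2*E/m) = sqrt(2*1161/0.018) = 359.2 m/s

359.2 m/s


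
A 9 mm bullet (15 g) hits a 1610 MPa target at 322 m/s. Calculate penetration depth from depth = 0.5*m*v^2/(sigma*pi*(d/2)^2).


A = pi*(d/2)^2 = pi*(9/2)^2 = 63.6173 mm^2
E = 0.5*m*v^2 = 0.5*0.015*322^2 = 777.63 J
depth = E/(sigma*A) = 777.63 J / (1610 MPa * 63.6173 mm^2) = 777.63/(1610 * 63.6173) m = 0.00759228 m ≈ 7.592 mm

7.592 mm


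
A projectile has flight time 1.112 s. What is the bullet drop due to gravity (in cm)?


drop = 0.5*g*t^2 = 0.5*9.81*1.112^2 = 6.06525 m ≈ 606.5 cm

606.5 cm


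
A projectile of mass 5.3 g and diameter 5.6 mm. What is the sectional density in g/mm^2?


SD = m/d^2 = 5.3/5.6^2 = 0.169 g/mm^2

0.169 g/mm^2


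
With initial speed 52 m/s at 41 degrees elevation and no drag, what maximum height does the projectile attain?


H = (v0*sin(theta))^2 / (2g) = (52*sin(41°))^2 / (2*9.81) = 59.32 m

59.32 m


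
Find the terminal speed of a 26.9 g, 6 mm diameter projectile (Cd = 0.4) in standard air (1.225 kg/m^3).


A = pi*(d/2)^2 = pi*(6/2000)^2 = 2.82743e-05 m^2
vt = sqrt(2mg/(Cd*rho*A)) = sqrt(2*0.0269*9.81/(0.4 * 1.225 * 2.82743e-05)) = 195.2 m/s

195.2 m/s


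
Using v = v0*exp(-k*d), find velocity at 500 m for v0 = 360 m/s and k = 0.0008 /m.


v = v0*exp(-k*d) = 360*exp(-0.0008*500) = 241.3 m/s

241.3 m/s


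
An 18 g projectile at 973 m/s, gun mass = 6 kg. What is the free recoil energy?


v_r = m_p*v_p/m_gun = 0.018*973/6 = 2.919 m/s, E_r = 0.5*m_gun*v_r^2 = 0.5*6*2.919^2 = 25.56 J

25.56 J


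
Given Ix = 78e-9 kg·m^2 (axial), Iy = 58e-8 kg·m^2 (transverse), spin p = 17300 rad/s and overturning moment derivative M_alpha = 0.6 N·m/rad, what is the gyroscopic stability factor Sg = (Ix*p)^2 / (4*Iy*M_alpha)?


Sg = Ix^2 * p^2 / (4 * Iy * M_alpha) = (78e-9)^2 * 17300^2 / (4 * 58e-8 * 0.6) = 1.308

1.308


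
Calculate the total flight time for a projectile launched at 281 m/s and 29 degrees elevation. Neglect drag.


T = 2*v0*sin(theta)/g = 2*281*sin(29°)/9.81 = 27.77 s

27.77 s


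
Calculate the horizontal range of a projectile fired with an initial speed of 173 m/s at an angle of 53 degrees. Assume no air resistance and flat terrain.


R = v0^2 * sin(2*theta) / g = 173^2 * sin(2*53°) / 9.81 = 2933 m

2933 m


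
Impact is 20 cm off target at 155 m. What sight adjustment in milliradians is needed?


1 mrad subtends 1 cm per 10 m of range, so adj = error_cm / (dist_m / 10) = 20 / (155/10) = 1.29 mrad

1.29 mrad


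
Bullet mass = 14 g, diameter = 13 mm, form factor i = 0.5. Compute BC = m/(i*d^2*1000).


BC = m/(i*d^2*1000) = 14/(0.5 * 13^2 * 1000) = 0.0001657

0.0001657


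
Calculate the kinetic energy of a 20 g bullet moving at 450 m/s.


E = 0.5*m*v^2 = 0.5*0.02*450^2 = 2025 J

2025 J


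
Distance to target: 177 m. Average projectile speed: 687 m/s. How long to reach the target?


t = d/v = 177/687 = 0.2576 s

0.2576 s


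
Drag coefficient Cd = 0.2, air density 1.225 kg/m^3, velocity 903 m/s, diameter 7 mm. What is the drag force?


A = pi*(d/2)^2 = pi*(7/2000)^2 = 3.84845e-05 m^2
Fd = 0.5*Cd*rho*A*v^2 = 0.5*0.2*1.225*3.84845e-05*903^2 = 3.844 N

3.844 N


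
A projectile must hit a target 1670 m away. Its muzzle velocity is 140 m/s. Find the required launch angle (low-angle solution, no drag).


sin(2*theta) = R*g/v0^2 = 1670*9.81/140^2 = 0.835852, theta = arcsin(0.835852)/2 = 28.35°

28.35 degrees


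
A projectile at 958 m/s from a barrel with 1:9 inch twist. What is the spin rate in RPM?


twist_m = 9*0.0254 = 0.2286 m
spin = v/twist = 958/0.2286 = 4190.726 rev/s
RPM = spin*60 = 4190.726*60 ≈ 251444 RPM

251444 RPM


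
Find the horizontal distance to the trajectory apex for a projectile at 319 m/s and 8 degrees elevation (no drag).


R = v0^2*sin(2*theta)/g = 319^2*sin(2*8°)/9.81 = 2859.24 m
apex_dist = R/2 = 2859.24/2 = 1430 m

1430 m


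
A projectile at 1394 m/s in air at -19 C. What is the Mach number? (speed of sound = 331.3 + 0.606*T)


a = 331.3 + 0.606*(-19) = 319.786 m/s
M = v/a = 1394/319.786 = 4.359

4.359


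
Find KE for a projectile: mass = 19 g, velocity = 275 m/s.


E = 0.5*m*v^2 = 0.5*0.019*275^2 = 718.4 J

718.4 J


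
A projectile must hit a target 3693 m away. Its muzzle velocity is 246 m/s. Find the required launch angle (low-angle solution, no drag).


sin(2*theta) = R*g/v0^2 = 3693*9.81/246^2 = 0.598657, theta = arcsin(0.598657)/2 = 18.39°

18.39 degrees


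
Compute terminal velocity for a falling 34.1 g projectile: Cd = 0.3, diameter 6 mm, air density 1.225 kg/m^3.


A = pi*(d/2)^2 = pi*(6/2000)^2 = 2.82743e-05 m^2
vt = sqrt(2mg/(Cd*rho*A)) = sqrt(2*0.0341*9.81/(0.3 * 1.225 * 2.82743e-05)) = 253.7 m/s

253.7 m/s


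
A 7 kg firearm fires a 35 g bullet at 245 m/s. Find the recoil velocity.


v_recoil = m_p * v_p / m_gun = 0.035 * 245 / 7 = 1.225 m/s

1.225 m/s


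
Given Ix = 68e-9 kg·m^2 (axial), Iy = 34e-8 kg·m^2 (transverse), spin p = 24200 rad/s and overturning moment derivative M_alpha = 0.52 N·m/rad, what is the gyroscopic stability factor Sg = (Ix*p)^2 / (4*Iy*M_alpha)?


Sg = Ix^2 * p^2 / (4 * Iy * M_alpha) = (68e-9)^2 * 24200^2 / (4 * 34e-8 * 0.52) = 3.829

3.829


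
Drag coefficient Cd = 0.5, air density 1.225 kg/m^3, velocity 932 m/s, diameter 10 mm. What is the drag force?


A = pi*(d/2)^2 = pi*(10/2000)^2 = 7.85398e-05 m^2
Fd = 0.5*Cd*rho*A*v^2 = 0.5*0.5*1.225*7.85398e-05*932^2 = 20.89 N

20.89 N


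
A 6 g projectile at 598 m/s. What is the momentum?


p = m*v = 0.006*598 = 3.588 kg·m/s

3.588 kg·m/s


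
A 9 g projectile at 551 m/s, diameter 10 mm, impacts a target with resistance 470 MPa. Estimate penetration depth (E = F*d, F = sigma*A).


A = pi*(d/2)^2 = pi*(10/2)^2 = 78.5398 mm^2
E = 0.5*m*v^2 = 0.5*0.009*551^2 = 1366.2 J
depth = E/(sigma*A) = 1366.2 J / (470 MPa * 78.5398 mm^2) = 1366.2/(470 * 78.5398) m = 0.0370108 m ≈ 37.01 mm

37.01 mm


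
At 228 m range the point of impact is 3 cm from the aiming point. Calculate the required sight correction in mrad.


1 mrad subtends 1 cm per 10 m of range, so adj = error_cm / (dist_m / 10) = 3 / (228/10) = 0.1316 mrad

0.1316 mrad


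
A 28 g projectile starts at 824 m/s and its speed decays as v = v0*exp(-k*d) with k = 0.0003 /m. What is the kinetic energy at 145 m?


v = v0*exp(-k*d) = 824*exp(-0.0003*145) = 788.924 m/s
E = 0.5*m*v^2 = 0.5*0.028*788.924^2 = 8714 J

8714 J


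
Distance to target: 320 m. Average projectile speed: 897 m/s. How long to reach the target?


t = d/v = 320/897 = 0.3567 s

0.3567 s


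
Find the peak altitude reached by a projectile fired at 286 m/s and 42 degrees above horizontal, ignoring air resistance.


H = (v0*sin(theta))^2 / (2g) = (286*sin(42°))^2 / (2*9.81) = 1867 m

1867 m


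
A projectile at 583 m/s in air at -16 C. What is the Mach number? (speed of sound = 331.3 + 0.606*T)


a = 331.3 + 0.606*(-16) = 321.604 m/s
M = v/a = 583/321.604 = 1.813

1.813


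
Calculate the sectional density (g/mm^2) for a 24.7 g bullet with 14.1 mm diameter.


SD = m/d^2 = 24.7/14.1^2 = 0.1242 g/mm^2

0.1242 g/mm^2


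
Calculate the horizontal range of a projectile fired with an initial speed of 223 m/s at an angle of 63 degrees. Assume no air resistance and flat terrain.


R = v0^2 * sin(2*theta) / g = 223^2 * sin(2*63°) / 9.81 = 4101 m

4101 m


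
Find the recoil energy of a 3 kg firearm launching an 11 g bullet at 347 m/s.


v_r = m_p*v_p/m_gun = 0.011*347/3 = 1.27233 m/s, E_r = 0.5*m_gun*v_r^2 = 0.5*3*1.27233^2 = 2.428 J

2.428 J


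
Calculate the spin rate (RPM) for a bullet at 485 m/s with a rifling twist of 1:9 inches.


twist_m = 9*0.0254 = 0.2286 m
spin = v/twist = 485/0.2286 = 2121.61 rev/s
RPM = spin*60 = 2121.61*60 ≈ 127297 RPM

127297 RPM


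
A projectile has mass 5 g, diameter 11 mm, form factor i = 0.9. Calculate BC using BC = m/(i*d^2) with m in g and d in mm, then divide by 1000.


BC = m/(i*d^2*1000) = 5/(0.9 * 11^2 * 1000) = 4.591e-05

4.591e-05


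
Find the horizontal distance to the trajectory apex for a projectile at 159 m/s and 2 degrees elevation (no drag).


R = v0^2*sin(2*theta)/g = 159^2*sin(2*2°)/9.81 = 179.767 m
apex_dist = R/2 = 179.767/2 = 89.88 m

89.88 m


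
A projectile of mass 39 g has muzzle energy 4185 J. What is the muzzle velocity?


v = sqrt(2*E/m) = sqrt(2*4185/0.039) = 463.3 m/s

463.3 m/s


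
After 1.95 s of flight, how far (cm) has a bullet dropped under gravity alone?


drop = 0.5*g*t^2 = 0.5*9.81*1.95^2 = 18.6513 m ≈ 1865 cm

1865 cm


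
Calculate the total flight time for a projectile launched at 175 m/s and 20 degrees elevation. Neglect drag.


T = 2*v0*sin(theta)/g = 2*175*sin(20°)/9.81 = 12.2 s

12.2 s


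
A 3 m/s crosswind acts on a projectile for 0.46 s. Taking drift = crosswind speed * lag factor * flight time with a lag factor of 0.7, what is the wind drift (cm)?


drift = v_wind * lag * t = 3 * 0.7 * 0.46 = 0.966 m ≈ 96.6 cm

96.6 cm


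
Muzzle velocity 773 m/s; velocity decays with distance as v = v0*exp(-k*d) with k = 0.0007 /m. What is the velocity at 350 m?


v = v0*exp(-k*d) = 773*exp(-0.0007*350) = 605 m/s

605 m/s


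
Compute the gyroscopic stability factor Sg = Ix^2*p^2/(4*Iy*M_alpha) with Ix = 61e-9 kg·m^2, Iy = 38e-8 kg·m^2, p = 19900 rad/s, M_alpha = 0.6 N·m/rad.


Sg = Ix^2 * p^2 / (4 * Iy * M_alpha) = (61e-9)^2 * 19900^2 / (4 * 38e-8 * 0.6) = 1.616

1.616


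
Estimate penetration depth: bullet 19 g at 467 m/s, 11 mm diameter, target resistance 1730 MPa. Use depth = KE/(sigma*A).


A = pi*(d/2)^2 = pi*(11/2)^2 = 95.0332 mm^2
E = 0.5*m*v^2 = 0.5*0.019*467^2 = 2071.85 J
depth = E/(sigma*A) = 2071.85 J / (1730 MPa * 95.0332 mm^2) = 2071.85/(1730 * 95.0332) m = 0.0126019 m ≈ 12.6 mm

12.6 mm


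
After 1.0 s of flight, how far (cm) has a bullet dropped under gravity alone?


drop = 0.5*g*t^2 = 0.5*9.81*1.0^2 = 4.905 m ≈ 490.5 cm

490.5 cm


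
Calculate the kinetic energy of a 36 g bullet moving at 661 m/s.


E = 0.5*m*v^2 = 0.5*0.036*661^2 = 7865 J

7865 J


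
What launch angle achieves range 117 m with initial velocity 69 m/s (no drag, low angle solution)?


sin(2*theta) = R*g/v0^2 = 117*9.81/69^2 = 0.241078, theta = arcsin(0.241078)/2 = 6.975°

6.975 degrees


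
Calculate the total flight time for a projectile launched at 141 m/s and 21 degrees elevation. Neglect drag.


T = 2*v0*sin(theta)/g = 2*141*sin(21°)/9.81 = 10.3 s

10.3 s


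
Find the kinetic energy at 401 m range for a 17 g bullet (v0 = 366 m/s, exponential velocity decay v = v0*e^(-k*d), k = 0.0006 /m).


v = v0*exp(-k*d) = 366*exp(-0.0006*401) = 287.733 m/s
E = 0.5*m*v^2 = 0.5*0.017*287.733^2 = 703.7 J

703.7 J


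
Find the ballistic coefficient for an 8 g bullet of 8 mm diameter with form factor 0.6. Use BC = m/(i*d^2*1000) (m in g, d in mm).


BC = m/(i*d^2*1000) = 8/(0.6 * 8^2 * 1000) = 0.0002083

0.0002083


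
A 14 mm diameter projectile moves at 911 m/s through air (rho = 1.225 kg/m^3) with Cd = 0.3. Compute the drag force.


A = pi*(d/2)^2 = pi*(14/2000)^2 = 1.53938e-04 m^2
Fd = 0.5*Cd*rho*A*v^2 = 0.5*0.3*1.225*1.53938e-04*911^2 = 23.48 N

23.48 N


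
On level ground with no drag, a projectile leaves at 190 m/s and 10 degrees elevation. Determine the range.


R = v0^2 * sin(2*theta) / g = 190^2 * sin(2*10°) / 9.81 = 1259 m

1259 m


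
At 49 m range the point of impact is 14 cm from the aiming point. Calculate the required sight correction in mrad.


1 mrad subtends 1 cm per 10 m of range, so adj = error_cm / (dist_m / 10) = 14 / (49/10) = 2.857 mrad

2.857 mrad


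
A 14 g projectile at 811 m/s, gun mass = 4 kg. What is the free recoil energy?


v_r = m_p*v_p/m_gun = 0.014*811/4 = 2.8385 m/s, E_r = 0.5*m_gun*v_r^2 = 0.5*4*2.8385^2 = 16.11 J

16.11 J


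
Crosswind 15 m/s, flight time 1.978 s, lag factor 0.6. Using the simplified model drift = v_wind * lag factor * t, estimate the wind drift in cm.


drift = v_wind * lag * t = 15 * 0.6 * 1.978 = 17.802 m ≈ 1780 cm

1780 cm


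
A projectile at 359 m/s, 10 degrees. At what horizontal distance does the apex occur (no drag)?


R = v0^2*sin(2*theta)/g = 359^2*sin(2*10°)/9.81 = 4493.36 m
apex_dist = R/2 = 4493.36/2 = 2247 m

2247 m


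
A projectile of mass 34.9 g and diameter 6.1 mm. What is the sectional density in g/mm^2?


SD = m/d^2 = 34.9/6.1^2 = 0.9379 g/mm^2

0.9379 g/mm^2


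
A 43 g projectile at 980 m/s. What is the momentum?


p = m*v = 0.043*980 = 42.14 kg·m/s

42.14 kg·m/s


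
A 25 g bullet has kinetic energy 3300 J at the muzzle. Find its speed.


v = sqrt(2*E/m) = sqrt(2*3300/0.025) = 513.8 m/s

513.8 m/s


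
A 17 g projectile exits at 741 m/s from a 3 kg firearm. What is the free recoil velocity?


v_recoil = m_p * v_p / m_gun = 0.017 * 741 / 3 = 4.199 m/s

4.199 m/s


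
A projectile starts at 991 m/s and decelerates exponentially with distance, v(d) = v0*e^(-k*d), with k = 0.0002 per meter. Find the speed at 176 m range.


v = v0*exp(-k*d) = 991*exp(-0.0002*176) = 956.7 m/s

956.7 m/s


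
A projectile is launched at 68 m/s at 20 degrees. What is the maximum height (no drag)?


H = (v0*sin(theta))^2 / (2g) = (68*sin(20°))^2 / (2*9.81) = 27.57 m

27.57 m


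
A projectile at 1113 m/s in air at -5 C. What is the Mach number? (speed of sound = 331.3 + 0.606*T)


a = 331.3 + 0.606*(-5) = 328.27 m/s
M = v/a = 1113/328.27 = 3.391

3.391


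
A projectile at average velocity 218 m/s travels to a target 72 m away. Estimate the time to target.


t = d/v = 72/218 = 0.3303 s

0.3303 s


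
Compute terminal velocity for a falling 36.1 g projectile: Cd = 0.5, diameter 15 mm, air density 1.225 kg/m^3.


A = pi*(d/2)^2 = pi*(15/2000)^2 = 1.76715e-04 m^2
vt = sqrt(2mg/(Cd*rho*A)) = sqrt(2*0.0361*9.81/(0.5 * 1.225 * 1.76715e-04)) = 80.89 m/s

80.89 m/s


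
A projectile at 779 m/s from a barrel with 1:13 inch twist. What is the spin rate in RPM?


twist_m = 13*0.0254 = 0.3302 m
spin = v/twist = 779/0.3302 = 2359.176 rev/s
RPM = spin*60 = 2359.176*60 ≈ 141551 RPM

141551 RPM


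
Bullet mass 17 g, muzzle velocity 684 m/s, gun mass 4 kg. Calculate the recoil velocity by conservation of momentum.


v_recoil = m_p * v_p / m_gun = 0.017 * 684 / 4 = 2.907 m/s

2.907 m/s


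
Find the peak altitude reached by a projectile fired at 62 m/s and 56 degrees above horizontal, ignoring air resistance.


H = (v0*sin(theta))^2 / (2g) = (62*sin(56°))^2 / (2*9.81) = 134.7 m

134.7 m


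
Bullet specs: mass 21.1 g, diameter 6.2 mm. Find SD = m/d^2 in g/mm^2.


SD = m/d^2 = 21.1/6.2^2 = 0.5489 g/mm^2

0.5489 g/mm^2


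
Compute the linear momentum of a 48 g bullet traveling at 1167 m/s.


p = m*v = 0.048*1167 = 56.02 kg·m/s

56.02 kg·m/s


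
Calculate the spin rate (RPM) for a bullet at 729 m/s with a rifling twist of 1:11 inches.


twist_m = 11*0.0254 = 0.2794 m
spin = v/twist = 729/0.2794 = 2609.162 rev/s
RPM = spin*60 = 2609.162*60 ≈ 156550 RPM

156550 RPM


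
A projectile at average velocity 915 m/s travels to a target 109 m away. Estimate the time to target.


t = d/v = 109/915 = 0.1191 s

0.1191 s


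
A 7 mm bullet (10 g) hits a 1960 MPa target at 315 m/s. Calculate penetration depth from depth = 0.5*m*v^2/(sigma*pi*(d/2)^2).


A = pi*(d/2)^2 = pi*(7/2)^2 = 38.4845 mm^2
E = 0.5*m*v^2 = 0.5*0.01*315^2 = 496.125 J
depth = E/(sigma*A) = 496.125 J / (1960 MPa * 38.4845 mm^2) = 496.125/(1960 * 38.4845) m = 0.00657732 m ≈ 6.577 mm

6.577 mm


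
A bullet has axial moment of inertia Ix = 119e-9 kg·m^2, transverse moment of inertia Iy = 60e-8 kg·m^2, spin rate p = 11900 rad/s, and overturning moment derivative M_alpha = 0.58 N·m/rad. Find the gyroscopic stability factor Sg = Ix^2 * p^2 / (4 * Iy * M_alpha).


Sg = Ix^2 * p^2 / (4 * Iy * M_alpha) = (119e-9)^2 * 11900^2 / (4 * 60e-8 * 0.58) = 1.441

1.441


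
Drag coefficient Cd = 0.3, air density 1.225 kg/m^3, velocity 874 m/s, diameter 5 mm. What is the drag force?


A = pi*(d/2)^2 = pi*(5/2000)^2 = 1.96350e-05 m^2
Fd = 0.5*Cd*rho*A*v^2 = 0.5*0.3*1.225*1.96350e-05*874^2 = 2.756 N

2.756 N


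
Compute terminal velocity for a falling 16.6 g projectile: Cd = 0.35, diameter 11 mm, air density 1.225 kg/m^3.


A = pi*(d/2)^2 = pi*(11/2000)^2 = 9.50332e-05 m^2
vt = sqrt(2mg/(Cd*rho*A)) = sqrt(2*0.0166*9.81/(0.35 * 1.225 * 9.50332e-05)) = 89.41 m/s

89.41 m/s


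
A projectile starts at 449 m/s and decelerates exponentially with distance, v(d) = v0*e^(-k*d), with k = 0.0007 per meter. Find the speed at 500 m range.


v = v0*exp(-k*d) = 449*exp(-0.0007*500) = 316.4 m/s

316.4 m/s


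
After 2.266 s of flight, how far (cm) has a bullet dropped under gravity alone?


drop = 0.5*g*t^2 = 0.5*9.81*2.266^2 = 25.186 m ≈ 2519 cm

2519 cm


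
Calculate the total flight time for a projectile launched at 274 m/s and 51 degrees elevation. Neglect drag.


T = 2*v0*sin(theta)/g = 2*274*sin(51°)/9.81 = 43.41 s

43.41 s


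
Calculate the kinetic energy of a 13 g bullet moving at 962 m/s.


E = 0.5*m*v^2 = 0.5*0.013*962^2 = 6015 J

6015 J


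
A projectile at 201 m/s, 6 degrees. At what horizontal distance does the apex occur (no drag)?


R = v0^2*sin(2*theta)/g = 201^2*sin(2*6°)/9.81 = 856.253 m
apex_dist = R/2 = 856.253/2 = 428.1 m

428.1 m


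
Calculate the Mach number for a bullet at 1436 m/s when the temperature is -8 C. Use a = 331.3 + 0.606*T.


a = 331.3 + 0.606*(-8) = 326.452 m/s
M = v/a = 1436/326.452 = 4.399

4.399


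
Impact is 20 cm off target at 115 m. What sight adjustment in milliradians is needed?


1 mrad subtends 1 cm per 10 m of range, so adj = error_cm / (dist_m / 10) = 20 / (115/10) = 1.739 mrad

1.739 mrad


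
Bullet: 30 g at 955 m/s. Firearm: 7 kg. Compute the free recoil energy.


v_r = m_p*v_p/m_gun = 0.03*955/7 = 4.09286 m/s, E_r = 0.5*m_gun*v_r^2 = 0.5*7*4.09286^2 = 58.63 J

58.63 J


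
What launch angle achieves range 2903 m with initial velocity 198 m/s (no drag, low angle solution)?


sin(2*theta) = R*g/v0^2 = 2903*9.81/198^2 = 0.726416, theta = arcsin(0.726416)/2 = 23.29°

23.29 degrees


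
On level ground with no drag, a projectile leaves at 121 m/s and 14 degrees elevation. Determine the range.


R = v0^2 * sin(2*theta) / g = 121^2 * sin(2*14°) / 9.81 = 700.7 m

700.7 m


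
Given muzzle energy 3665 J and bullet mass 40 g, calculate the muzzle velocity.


v = sqrt(2*E/m) = sqrt(2*3665/0.04) = 428.1 m/s

428.1 m/s


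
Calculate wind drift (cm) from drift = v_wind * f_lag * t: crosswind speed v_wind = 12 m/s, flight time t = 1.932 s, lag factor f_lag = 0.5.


drift = v_wind * lag * t = 12 * 0.5 * 1.932 = 11.592 m ≈ 1159 cm

1159 cm


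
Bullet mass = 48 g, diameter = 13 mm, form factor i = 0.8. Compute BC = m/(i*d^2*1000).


BC = m/(i*d^2*1000) = 48/(0.8 * 13^2 * 1000) = 0.000355

0.000355


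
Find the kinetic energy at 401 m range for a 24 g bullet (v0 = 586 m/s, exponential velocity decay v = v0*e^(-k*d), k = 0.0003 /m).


v = v0*exp(-k*d) = 586*exp(-0.0003*401) = 519.579 m/s
E = 0.5*m*v^2 = 0.5*0.024*519.579^2 = 3240 J

3240 J


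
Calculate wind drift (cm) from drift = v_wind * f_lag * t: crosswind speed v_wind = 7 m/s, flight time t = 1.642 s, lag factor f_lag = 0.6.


drift = v_wind * lag * t = 7 * 0.6 * 1.642 = 6.8964 m ≈ 689.6 cm

689.6 cm


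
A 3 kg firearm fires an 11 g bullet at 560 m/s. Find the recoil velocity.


v_recoil = m_p * v_p / m_gun = 0.011 * 560 / 3 = 2.053 m/s

2.053 m/s


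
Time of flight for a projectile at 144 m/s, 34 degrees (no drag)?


T = 2*v0*sin(theta)/g = 2*144*sin(34°)/9.81 = 16.42 s

16.42 s


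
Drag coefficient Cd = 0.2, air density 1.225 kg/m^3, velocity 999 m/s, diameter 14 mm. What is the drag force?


A = pi*(d/2)^2 = pi*(14/2000)^2 = 1.53938e-04 m^2
Fd = 0.5*Cd*rho*A*v^2 = 0.5*0.2*1.225*1.53938e-04*999^2 = 18.82 N

18.82 N


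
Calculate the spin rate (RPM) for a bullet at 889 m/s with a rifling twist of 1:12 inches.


twist_m = 12*0.0254 = 0.3048 m
spin = v/twist = 889/0.3048 = 2916.667 rev/s
RPM = spin*60 = 2916.667*60 ≈ 175000 RPM

175000 RPM


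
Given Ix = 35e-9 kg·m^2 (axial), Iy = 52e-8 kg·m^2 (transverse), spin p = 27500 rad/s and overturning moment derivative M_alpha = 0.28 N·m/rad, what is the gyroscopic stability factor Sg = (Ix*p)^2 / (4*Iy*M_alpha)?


Sg = Ix^2 * p^2 / (4 * Iy * M_alpha) = (35e-9)^2 * 27500^2 / (4 * 52e-8 * 0.28) = 1.591

1.591


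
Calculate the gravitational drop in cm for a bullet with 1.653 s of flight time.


drop = 0.5*g*t^2 = 0.5*9.81*1.653^2 = 13.4025 m ≈ 1340 cm

1340 cm


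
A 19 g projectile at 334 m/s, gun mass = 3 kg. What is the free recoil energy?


v_r = m_p*v_p/m_gun = 0.019*334/3 = 2.11533 m/s, E_r = 0.5*m_gun*v_r^2 = 0.5*3*2.11533^2 = 6.712 J

6.712 J


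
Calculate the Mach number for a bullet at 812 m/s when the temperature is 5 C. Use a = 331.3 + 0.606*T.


a = 331.3 + 0.606*(5) = 334.33 m/s
M = v/a = 812/334.33 = 2.429

2.429


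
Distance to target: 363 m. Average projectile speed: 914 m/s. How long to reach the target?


t = d/v = 363/914 = 0.3972 s

0.3972 s


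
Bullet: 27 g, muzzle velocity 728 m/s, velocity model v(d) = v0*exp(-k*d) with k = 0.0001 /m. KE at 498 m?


v = v0*exp(-k*d) = 728*exp(-0.0001*498) = 692.634 m/s
E = 0.5*m*v^2 = 0.5*0.027*692.634^2 = 6477 J

6477 J


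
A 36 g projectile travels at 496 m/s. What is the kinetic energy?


E = 0.5*m*v^2 = 0.5*0.036*496^2 = 4428 J

4428 J


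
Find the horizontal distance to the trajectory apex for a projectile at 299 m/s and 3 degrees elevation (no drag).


R = v0^2*sin(2*theta)/g = 299^2*sin(2*3°)/9.81 = 952.594 m
apex_dist = R/2 = 952.594/2 = 476.3 m

476.3 m


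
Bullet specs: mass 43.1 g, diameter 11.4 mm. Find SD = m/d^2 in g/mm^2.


SD = m/d^2 = 43.1/11.4^2 = 0.3316 g/mm^2

0.3316 g/mm^2


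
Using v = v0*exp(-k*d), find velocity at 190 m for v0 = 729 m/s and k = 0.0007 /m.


v = v0*exp(-k*d) = 729*exp(-0.0007*190) = 638.2 m/s

638.2 m/s


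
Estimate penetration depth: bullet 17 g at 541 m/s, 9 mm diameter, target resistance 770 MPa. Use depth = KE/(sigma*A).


A = pi*(d/2)^2 = pi*(9/2)^2 = 63.6173 mm^2
E = 0.5*m*v^2 = 0.5*0.017*541^2 = 2487.79 J
depth = E/(sigma*A) = 2487.79 J / (770 MPa * 63.6173 mm^2) = 2487.79/(770 * 63.6173) m = 0.0507864 m ≈ 50.79 mm

50.79 mm


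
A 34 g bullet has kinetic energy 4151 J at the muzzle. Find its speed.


v = sqrt(2*E/m) = sqrt(2*4151/0.034) = 494.1 m/s

494.1 m/s


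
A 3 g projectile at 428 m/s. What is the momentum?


p = m*v = 0.003*428 = 1.284 kg·m/s

1.284 kg·m/s


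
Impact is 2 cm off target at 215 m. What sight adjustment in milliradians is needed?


1 mrad subtends 1 cm per 10 m of range, so adj = error_cm / (dist_m / 10) = 2 / (215/10) = 0.09302 mrad

0.09302 mrad


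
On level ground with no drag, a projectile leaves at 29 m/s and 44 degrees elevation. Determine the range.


R = v0^2 * sin(2*theta) / g = 29^2 * sin(2*44°) / 9.81 = 85.68 m

85.68 m


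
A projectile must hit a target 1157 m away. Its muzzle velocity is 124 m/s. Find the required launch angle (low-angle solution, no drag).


sin(2*theta) = R*g/v0^2 = 1157*9.81/124^2 = 0.738174, theta = arcsin(0.738174)/2 = 23.79°

23.79 degrees


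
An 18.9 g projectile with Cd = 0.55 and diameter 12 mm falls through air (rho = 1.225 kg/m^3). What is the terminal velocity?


A = pi*(d/2)^2 = pi*(12/2000)^2 = 1.13097e-04 m^2
vt = sqrt(2mg/(Cd*rho*A)) = sqrt(2*0.0189*9.81/(0.55 * 1.225 * 1.13097e-04)) = 69.76 m/s

69.76 m/s


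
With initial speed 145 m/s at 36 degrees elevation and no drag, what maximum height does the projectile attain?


H = (v0*sin(theta))^2 / (2g) = (145*sin(36°))^2 / (2*9.81) = 370.2 m

370.2 m


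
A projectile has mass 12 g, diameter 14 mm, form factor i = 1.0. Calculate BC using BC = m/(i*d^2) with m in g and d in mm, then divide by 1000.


BC = m/(i*d^2*1000) = 12/(1.0 * 14^2 * 1000) = 6.122e-05

6.122e-05


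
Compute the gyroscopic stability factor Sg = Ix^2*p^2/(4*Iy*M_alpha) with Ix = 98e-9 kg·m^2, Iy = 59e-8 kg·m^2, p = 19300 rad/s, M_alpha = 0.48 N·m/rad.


Sg = Ix^2 * p^2 / (4 * Iy * M_alpha) = (98e-9)^2 * 19300^2 / (4 * 59e-8 * 0.48) = 3.158

3.158


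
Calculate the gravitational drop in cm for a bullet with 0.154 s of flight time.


drop = 0.5*g*t^2 = 0.5*9.81*0.154^2 = 0.116327 m ≈ 11.63 cm

11.63 cm


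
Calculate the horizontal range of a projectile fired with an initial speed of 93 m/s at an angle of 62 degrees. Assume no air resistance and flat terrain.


R = v0^2 * sin(2*theta) / g = 93^2 * sin(2*62°) / 9.81 = 730.9 m

730.9 m


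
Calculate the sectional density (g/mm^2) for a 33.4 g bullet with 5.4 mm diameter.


SD = m/d^2 = 33.4/5.4^2 = 1.145 g/mm^2

1.145 g/mm^2


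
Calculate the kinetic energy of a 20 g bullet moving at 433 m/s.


E = 0.5*m*v^2 = 0.5*0.02*433^2 = 1875 J

1875 J


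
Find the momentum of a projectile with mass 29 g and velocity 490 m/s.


p = m*v = 0.029*490 = 14.21 kg·m/s

14.21 kg·m/s


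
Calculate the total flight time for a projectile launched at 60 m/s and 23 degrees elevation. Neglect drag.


T = 2*v0*sin(theta)/g = 2*60*sin(23°)/9.81 = 4.78 s

4.78 s


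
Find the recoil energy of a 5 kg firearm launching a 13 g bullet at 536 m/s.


v_r = m_p*v_p/m_gun = 0.013*536/5 = 1.3936 m/s, E_r = 0.5*m_gun*v_r^2 = 0.5*5*1.3936^2 = 4.855 J

4.855 J


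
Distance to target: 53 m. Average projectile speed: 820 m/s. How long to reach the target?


t = d/v = 53/820 = 0.06463 s

0.06463 s


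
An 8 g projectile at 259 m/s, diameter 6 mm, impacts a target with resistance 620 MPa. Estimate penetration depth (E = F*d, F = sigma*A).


A = pi*(d/2)^2 = pi*(6/2)^2 = 28.2743 mm^2
E = 0.5*m*v^2 = 0.5*0.008*259^2 = 268.324 J
depth = E/(sigma*A) = 268.324 J / (620 MPa * 28.2743 mm^2) = 268.324/(620 * 28.2743) m = 0.0153065 m ≈ 15.31 mm

15.31 mm


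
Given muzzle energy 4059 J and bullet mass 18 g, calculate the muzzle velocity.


v = sqrt(2*E/m) = sqrt(2*4059/0.018) = 671.6 m/s

671.6 m/s


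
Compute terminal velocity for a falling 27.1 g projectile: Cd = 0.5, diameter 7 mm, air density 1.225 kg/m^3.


A = pi*(d/2)^2 = pi*(7/2000)^2 = 3.84845e-05 m^2
vt = sqrt(2mg/(Cd*rho*A)) = sqrt(2*0.0271*9.81/(0.5 * 1.225 * 3.84845e-05)) = 150.2 m/s

150.2 m/s


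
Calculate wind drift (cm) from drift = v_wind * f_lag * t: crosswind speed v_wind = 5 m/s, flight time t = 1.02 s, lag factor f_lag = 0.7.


drift = v_wind * lag * t = 5 * 0.7 * 1.02 = 3.57 m ≈ 357 cm

357 cm


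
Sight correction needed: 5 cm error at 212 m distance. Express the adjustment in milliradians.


1 mrad subtends 1 cm per 10 m of range, so adj = error_cm / (dist_m / 10) = 5 / (212/10) = 0.2358 mrad

0.2358 mrad


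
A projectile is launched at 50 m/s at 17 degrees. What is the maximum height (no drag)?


H = (v0*sin(theta))^2 / (2g) = (50*sin(17°))^2 / (2*9.81) = 10.89 m

10.89 m


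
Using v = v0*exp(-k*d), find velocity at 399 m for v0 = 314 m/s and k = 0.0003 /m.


v = v0*exp(-k*d) = 314*exp(-0.0003*399) = 278.6 m/s

278.6 m/s


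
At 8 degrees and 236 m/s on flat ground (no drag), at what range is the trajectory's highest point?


R = v0^2*sin(2*theta)/g = 236^2*sin(2*8°)/9.81 = 1564.92 m
apex_dist = R/2 = 1564.92/2 = 782.5 m

782.5 m


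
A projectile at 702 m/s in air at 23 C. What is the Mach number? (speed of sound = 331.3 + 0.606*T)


a = 331.3 + 0.606*(23) = 345.238 m/s
M = v/a = 702/345.238 = 2.033

2.033


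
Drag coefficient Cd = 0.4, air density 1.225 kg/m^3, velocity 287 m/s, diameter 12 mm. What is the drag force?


A = pi*(d/2)^2 = pi*(12/2000)^2 = 1.13097e-04 m^2
Fd = 0.5*Cd*rho*A*v^2 = 0.5*0.4*1.225*1.13097e-04*287^2 = 2.282 N

2.282 N


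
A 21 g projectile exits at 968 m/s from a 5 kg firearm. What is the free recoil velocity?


v_recoil = m_p * v_p / m_gun = 0.021 * 968 / 5 = 4.066 m/s

4.066 m/s


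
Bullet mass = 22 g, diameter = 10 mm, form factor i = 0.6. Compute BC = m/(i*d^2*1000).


BC = m/(i*d^2*1000) = 22/(0.6 * 10^2 * 1000) = 0.0003667

0.0003667


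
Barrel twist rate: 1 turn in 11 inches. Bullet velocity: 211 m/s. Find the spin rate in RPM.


twist_m = 11*0.0254 = 0.2794 m
spin = v/twist = 211/0.2794 = 755.1897 rev/s
RPM = spin*60 = 755.1897*60 ≈ 45311 RPM

45311 RPM


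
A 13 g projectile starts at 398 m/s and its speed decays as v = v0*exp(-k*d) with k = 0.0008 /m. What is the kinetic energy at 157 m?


v = v0*exp(-k*d) = 398*exp(-0.0008*157) = 351.023 m/s
E = 0.5*m*v^2 = 0.5*0.013*351.023^2 = 800.9 J

800.9 J


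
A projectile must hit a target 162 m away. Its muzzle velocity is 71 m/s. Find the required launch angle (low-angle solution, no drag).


sin(2*theta) = R*g/v0^2 = 162*9.81/71^2 = 0.315259, theta = arcsin(0.315259)/2 = 9.188°

9.188 degrees


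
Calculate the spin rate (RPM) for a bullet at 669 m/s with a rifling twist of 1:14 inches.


twist_m = 14*0.0254 = 0.3556 m
spin = v/twist = 669/0.3556 = 1881.327 rev/s
RPM = spin*60 = 1881.327*60 ≈ 112880 RPM

112880 RPM


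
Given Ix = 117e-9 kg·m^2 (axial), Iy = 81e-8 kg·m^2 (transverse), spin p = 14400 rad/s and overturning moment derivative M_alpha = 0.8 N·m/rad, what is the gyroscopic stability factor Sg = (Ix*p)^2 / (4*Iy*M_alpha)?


Sg = Ix^2 * p^2 / (4 * Iy * M_alpha) = (117e-9)^2 * 14400^2 / (4 * 81e-8 * 0.8) = 1.095

1.095


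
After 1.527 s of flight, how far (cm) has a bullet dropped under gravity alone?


drop = 0.5*g*t^2 = 0.5*9.81*1.527^2 = 11.4371 m ≈ 1144 cm

1144 cm


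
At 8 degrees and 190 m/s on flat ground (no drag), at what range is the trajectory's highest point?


R = v0^2*sin(2*theta)/g = 190^2*sin(2*8°)/9.81 = 1014.32 m
apex_dist = R/2 = 1014.32/2 = 507.2 m

507.2 m
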